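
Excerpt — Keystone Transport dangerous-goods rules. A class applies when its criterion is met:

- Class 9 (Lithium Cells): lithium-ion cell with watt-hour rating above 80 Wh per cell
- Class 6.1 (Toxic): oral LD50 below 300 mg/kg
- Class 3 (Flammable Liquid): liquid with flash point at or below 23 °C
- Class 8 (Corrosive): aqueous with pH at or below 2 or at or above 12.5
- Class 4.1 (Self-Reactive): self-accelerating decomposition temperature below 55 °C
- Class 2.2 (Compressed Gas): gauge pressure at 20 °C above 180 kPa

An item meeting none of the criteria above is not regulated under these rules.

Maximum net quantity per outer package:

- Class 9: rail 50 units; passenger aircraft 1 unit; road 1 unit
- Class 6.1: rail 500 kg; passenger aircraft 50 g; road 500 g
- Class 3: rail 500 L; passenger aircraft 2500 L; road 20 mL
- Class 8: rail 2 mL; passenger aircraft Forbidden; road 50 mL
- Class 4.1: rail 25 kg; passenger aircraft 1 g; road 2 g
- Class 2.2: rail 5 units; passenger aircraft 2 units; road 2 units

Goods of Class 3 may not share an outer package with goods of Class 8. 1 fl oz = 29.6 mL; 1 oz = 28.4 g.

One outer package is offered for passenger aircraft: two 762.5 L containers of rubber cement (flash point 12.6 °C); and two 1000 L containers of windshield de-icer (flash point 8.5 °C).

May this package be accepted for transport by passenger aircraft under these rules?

Rubber cement: flash point 12.6 °C ≤ 23 °C → Class 3 (Flammable Liquid).
The windshield de-icer has flash point 8.5 °C, which is ≤ 23 °C, so it is Class 3 (Flammable Liquid).
Class 3 net quantity: (two 762.5 L containers = 1525 L) + (two 1000 L containers = 2000 L) = 3525 L.
3525 L > 2500 L (passenger aircraft limit, Class 3) — over the limit.

No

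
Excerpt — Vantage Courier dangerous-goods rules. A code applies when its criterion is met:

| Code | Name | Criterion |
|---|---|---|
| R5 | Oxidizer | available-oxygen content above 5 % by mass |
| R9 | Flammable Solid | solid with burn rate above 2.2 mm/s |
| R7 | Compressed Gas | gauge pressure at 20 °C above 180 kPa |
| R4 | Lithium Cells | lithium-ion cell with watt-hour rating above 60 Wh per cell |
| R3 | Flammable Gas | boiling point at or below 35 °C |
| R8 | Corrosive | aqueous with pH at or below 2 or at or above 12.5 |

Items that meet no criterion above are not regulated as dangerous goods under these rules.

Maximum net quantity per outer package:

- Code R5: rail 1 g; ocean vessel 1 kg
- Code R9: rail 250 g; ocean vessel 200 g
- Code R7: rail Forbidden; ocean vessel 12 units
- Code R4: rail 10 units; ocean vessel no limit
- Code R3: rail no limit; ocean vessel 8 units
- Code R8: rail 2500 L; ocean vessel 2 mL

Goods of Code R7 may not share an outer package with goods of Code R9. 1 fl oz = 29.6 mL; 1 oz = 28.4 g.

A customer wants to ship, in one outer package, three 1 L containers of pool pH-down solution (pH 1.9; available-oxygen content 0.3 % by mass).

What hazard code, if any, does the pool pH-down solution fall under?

Code R8

Pool pH-down solution: pH 1.9 ≤ 2 → Code R8 (Corrosive).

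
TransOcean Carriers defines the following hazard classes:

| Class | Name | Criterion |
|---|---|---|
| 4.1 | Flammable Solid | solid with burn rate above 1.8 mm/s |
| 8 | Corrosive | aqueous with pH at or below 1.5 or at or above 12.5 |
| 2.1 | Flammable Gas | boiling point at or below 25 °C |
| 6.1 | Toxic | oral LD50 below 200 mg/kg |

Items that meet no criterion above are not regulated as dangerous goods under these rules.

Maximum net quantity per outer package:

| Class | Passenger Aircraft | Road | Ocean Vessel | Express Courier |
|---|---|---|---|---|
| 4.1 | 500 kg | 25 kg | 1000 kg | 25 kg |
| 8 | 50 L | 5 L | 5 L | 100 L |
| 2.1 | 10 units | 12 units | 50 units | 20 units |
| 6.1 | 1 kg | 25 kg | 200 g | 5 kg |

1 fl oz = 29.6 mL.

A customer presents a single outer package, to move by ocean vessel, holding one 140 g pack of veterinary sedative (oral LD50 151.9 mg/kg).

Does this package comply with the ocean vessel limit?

Oral LD50 151.9 mg/kg meets the Class 6.1 criterion (Toxic), so the veterinary sedative is Class 6.1.
Class 6.1 quantity: 140 g.
140 g ≤ 200 g (ocean vessel limit, Class 6.1) — within limit.

Yes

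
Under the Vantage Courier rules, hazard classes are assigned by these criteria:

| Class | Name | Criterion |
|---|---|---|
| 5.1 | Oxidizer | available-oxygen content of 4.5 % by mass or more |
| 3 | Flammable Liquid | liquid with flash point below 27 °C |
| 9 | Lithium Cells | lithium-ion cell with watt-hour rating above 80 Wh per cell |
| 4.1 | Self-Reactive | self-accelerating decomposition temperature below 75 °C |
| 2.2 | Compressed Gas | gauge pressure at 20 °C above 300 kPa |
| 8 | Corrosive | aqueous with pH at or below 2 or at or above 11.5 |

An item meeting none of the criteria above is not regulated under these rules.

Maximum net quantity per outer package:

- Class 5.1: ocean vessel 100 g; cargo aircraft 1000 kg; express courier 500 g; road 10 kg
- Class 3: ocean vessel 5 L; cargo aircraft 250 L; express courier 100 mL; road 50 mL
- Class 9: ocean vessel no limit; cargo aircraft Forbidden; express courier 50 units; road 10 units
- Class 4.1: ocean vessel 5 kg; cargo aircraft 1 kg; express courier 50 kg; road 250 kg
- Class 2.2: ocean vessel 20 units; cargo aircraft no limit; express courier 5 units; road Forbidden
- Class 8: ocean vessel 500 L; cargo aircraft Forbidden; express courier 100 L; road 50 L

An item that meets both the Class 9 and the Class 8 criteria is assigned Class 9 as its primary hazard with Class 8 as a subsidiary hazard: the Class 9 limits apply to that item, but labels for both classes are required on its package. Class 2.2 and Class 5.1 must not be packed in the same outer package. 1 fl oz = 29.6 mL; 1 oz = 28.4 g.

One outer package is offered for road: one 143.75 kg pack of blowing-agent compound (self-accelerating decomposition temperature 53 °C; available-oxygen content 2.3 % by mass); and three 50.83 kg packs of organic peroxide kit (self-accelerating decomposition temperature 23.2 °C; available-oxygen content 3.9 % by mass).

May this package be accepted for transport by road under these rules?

No

Self-accelerating decomposition temperature 53 °C meets the Class 4.1 criterion (Self-Reactive), so the blowing-agent compound is Class 4.1.
Self-accelerating decomposition temperature 23.2 °C meets the Class 4.1 criterion (Self-Reactive), so the organic peroxide kit is Class 4.1.
Class 4.1 net quantity: 143.75 kg + (three 50.83 kg packs = 152.49 kg) = 296.24 kg.
That exceeds the Class 4.1 road limit of 250 kg.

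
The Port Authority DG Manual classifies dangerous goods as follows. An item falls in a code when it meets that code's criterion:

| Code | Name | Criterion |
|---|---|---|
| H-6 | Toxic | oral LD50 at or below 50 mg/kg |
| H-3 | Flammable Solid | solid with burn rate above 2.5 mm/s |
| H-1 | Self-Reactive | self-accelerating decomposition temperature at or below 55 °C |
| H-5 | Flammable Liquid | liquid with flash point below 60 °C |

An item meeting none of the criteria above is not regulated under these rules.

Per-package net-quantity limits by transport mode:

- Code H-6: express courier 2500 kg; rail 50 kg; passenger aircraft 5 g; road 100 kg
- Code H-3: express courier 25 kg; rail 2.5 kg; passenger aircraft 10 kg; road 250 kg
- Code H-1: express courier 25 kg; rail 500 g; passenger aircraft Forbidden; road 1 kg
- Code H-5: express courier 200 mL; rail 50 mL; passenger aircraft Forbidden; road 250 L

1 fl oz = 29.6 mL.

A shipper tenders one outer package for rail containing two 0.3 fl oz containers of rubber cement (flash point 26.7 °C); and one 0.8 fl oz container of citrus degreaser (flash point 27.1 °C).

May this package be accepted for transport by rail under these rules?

Flash point 26.7 °C meets the Code H-5 criterion (Flammable Liquid), so the rubber cement is Code H-5.
Flash point 27.1 °C meets the Code H-5 criterion (Flammable Liquid), so the citrus degreaser is Code H-5.
Code H-5 net quantity: (two 0.3 fl oz containers = 17.76 mL) + (one 0.8 fl oz container = 23.68 mL) = 41.44 mL.
That is within the Code H-5 rail limit of 50 mL.

Yes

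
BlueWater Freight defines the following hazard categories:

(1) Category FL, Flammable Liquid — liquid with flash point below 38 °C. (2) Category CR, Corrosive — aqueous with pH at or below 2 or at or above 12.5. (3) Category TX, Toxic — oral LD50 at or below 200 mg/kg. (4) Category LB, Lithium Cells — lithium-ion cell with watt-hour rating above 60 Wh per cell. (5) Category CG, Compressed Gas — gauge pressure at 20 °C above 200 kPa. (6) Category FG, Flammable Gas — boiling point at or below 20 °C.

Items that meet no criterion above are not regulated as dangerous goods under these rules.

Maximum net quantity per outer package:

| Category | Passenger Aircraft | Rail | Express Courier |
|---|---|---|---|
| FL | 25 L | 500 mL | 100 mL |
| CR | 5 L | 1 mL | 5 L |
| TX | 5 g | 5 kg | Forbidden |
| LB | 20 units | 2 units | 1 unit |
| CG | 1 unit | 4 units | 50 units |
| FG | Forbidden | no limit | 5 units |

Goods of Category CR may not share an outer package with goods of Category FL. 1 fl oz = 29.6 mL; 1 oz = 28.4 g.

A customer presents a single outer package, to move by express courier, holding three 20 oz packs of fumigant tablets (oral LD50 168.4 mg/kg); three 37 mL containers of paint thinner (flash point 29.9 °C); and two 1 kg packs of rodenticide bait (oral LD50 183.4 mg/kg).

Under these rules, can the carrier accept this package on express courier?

No

Oral LD50 168.4 mg/kg meets the Category TX criterion (Toxic), so the fumigant tablets are Category TX.
Flash point 29.9 °C meets the Category FL criterion (Flammable Liquid), so the paint thinner is Category FL.
Rodenticide bait: oral LD50 183.4 mg/kg ≤ 200 mg/kg → Category TX (Toxic).
Category FL quantity: three 37 mL containers = 111 mL.
111 mL > 100 mL (express courier limit, Category FL) — over the limit.
Total Category TX: (three 20 oz packs = 1.704 kg) + (two 1 kg packs = 2 kg) = 3.704 kg.
Category TX is Forbidden by express courier.
The segregation rule (Category CR with Category FL) does not apply to Category FL with Category TX.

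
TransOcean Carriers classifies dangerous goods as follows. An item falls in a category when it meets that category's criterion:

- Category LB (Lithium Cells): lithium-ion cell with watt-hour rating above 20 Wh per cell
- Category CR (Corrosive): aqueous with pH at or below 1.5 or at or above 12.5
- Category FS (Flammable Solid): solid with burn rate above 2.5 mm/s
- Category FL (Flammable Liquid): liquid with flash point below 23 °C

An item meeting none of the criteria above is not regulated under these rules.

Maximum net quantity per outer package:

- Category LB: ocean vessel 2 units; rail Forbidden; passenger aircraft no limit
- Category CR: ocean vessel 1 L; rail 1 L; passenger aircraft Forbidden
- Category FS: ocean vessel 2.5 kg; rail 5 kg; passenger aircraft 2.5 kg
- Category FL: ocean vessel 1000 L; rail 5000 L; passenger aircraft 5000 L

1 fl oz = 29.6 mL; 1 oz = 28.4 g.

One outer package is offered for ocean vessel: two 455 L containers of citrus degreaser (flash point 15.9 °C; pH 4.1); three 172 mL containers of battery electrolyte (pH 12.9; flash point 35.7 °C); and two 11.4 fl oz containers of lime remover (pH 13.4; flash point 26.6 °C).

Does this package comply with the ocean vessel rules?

With flash point 15.9 °C (< 23 °C), the citrus degreaser falls in Category FL.
With pH 12.9 (≥ 12.5), the battery electrolyte falls in Category CR.
pH 13.4 meets the Category CR criterion (Corrosive), so the lime remover is Category CR.
Category FL quantity: two 455 L containers = 910 L.
910 L ≤ 1000 L (ocean vessel limit, Category FL) — within limit.
Category CR net quantity: (three 172 mL containers = 516 mL) + (two 11.4 fl oz containers = 674.88 mL) = 1190.88 mL.
That exceeds the Category CR ocean vessel limit of 1 L.

No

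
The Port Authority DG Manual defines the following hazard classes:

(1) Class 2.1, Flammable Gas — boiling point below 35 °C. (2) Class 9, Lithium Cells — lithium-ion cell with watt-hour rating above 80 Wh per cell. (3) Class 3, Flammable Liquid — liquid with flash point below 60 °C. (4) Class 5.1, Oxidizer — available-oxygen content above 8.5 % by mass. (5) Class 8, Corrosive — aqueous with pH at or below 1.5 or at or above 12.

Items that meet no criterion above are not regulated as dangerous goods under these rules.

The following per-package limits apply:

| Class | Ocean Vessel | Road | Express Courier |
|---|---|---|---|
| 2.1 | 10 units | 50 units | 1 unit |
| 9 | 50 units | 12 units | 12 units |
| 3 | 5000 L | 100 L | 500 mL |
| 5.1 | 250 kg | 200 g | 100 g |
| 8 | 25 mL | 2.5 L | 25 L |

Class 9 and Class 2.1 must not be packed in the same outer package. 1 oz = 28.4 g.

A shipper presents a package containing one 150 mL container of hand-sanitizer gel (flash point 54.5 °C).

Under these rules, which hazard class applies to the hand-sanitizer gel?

Hand-sanitizer gel: flash point 54.5 °C < 60 °C → Class 3 (Flammable Liquid).

Class 3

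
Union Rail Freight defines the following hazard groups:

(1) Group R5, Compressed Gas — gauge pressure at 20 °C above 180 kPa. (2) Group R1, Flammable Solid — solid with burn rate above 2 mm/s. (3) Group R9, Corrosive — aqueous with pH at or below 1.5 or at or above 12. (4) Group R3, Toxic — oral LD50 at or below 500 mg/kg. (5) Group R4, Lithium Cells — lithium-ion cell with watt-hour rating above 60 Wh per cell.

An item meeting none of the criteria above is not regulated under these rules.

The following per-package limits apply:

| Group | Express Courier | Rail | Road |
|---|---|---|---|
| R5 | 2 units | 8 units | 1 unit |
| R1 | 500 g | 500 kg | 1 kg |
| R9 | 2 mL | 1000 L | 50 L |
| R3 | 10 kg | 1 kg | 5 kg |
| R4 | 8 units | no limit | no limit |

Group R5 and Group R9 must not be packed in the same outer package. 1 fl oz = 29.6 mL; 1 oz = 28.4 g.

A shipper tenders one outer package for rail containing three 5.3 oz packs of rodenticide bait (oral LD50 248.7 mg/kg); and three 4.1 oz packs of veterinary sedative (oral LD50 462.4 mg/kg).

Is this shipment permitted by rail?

Yes

The rodenticide bait has oral LD50 248.7 mg/kg, which is ≤ 500 mg/kg, so it is Group R3 (Toxic).
The veterinary sedative has oral LD50 462.4 mg/kg, which is ≤ 500 mg/kg, so it is Group R3 (Toxic).
Total Group R3: (three 5.3 oz packs = 451.56 g) + (three 4.1 oz packs = 349.32 g) = 800.88 g.
800.88 g ≤ 1 kg (rail limit, Group R3) — within limit.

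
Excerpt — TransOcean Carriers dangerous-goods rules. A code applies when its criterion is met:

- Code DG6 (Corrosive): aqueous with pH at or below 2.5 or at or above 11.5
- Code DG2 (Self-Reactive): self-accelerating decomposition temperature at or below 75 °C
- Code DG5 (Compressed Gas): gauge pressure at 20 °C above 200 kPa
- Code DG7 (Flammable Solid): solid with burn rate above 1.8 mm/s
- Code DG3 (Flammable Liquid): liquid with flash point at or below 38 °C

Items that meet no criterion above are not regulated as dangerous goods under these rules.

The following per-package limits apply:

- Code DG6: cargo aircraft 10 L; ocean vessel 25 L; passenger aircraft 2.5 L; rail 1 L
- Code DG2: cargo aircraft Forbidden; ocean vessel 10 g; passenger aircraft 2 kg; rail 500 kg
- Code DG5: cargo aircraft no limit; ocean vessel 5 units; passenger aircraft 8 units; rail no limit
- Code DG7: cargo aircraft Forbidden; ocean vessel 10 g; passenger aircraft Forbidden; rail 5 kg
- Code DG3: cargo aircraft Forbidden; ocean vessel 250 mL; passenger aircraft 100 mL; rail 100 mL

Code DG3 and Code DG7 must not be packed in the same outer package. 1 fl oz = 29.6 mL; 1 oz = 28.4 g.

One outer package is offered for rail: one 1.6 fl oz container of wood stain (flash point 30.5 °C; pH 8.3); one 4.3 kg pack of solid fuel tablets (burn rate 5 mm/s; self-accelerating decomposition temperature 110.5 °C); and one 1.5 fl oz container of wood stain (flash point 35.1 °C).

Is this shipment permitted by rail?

The wood stain has flash point 30.5 °C, which is ≤ 38 °C, so it is Code DG3 (Flammable Liquid).
Burn rate 5 mm/s meets the Code DG7 criterion (Flammable Solid), so the solid fuel tablets are Code DG7.
Flash point 35.1 °C meets the Code DG3 criterion (Flammable Liquid), so the wood stain is Code DG3.
Total Code DG3: (one 1.6 fl oz container = 47.36 mL) + (one 1.5 fl oz container = 44.4 mL) = 91.76 mL.
91.76 mL ≤ 100 mL (rail limit, Code DG3) — within limit.
Code DG7 quantity: 4.3 kg.
That is within the Code DG7 rail limit of 5 kg.
Code DG3 and Code DG7 may not share an outer package.

No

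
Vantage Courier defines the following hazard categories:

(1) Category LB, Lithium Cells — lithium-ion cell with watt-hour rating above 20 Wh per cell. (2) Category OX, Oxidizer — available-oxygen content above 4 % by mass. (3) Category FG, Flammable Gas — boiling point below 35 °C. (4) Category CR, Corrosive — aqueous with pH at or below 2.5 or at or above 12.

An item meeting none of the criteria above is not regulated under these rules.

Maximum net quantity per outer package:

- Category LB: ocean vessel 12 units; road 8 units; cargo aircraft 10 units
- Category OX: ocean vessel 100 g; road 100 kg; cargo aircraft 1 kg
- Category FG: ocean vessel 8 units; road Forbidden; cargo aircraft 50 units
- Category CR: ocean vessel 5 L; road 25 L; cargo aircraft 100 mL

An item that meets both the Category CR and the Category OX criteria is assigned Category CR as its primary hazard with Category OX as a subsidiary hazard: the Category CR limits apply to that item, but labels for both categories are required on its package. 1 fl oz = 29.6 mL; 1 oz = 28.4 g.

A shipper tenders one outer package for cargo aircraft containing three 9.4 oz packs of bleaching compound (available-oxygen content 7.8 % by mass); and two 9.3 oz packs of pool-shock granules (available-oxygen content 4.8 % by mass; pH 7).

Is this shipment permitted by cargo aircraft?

No

Available-oxygen content 7.8 % by mass meets the Category OX criterion (Oxidizer), so the bleaching compound is Category OX.
Pool-shock granules: available-oxygen content 4.8 % by mass > 4 % by mass → Category OX (Oxidizer).
Total Category OX: (three 9.4 oz packs = 800.88 g) + (two 9.3 oz packs = 528.24 g) = 1329.12 g.
1329.12 g exceeds the cargo aircraft limit of 1 kg for Category OX.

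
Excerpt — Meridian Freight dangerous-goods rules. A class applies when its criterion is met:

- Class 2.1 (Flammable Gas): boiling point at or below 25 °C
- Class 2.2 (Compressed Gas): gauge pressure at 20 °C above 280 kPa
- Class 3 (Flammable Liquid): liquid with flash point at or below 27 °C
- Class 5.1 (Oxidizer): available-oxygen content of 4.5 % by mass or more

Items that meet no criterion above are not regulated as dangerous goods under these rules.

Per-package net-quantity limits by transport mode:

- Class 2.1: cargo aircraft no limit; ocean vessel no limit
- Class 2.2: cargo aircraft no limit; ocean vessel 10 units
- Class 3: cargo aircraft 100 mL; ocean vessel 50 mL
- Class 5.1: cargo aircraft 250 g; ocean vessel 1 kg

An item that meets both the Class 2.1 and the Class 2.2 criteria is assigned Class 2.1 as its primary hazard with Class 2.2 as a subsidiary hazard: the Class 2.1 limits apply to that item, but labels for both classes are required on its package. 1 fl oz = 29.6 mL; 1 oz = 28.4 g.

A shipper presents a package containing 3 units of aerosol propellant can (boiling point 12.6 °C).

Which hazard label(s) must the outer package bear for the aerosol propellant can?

Boiling point 12.6 °C meets the Class 2.1 criterion (Flammable Gas), so the aerosol propellant can is Class 2.1.
Only the Class 2.1 label is required.

Class 2.1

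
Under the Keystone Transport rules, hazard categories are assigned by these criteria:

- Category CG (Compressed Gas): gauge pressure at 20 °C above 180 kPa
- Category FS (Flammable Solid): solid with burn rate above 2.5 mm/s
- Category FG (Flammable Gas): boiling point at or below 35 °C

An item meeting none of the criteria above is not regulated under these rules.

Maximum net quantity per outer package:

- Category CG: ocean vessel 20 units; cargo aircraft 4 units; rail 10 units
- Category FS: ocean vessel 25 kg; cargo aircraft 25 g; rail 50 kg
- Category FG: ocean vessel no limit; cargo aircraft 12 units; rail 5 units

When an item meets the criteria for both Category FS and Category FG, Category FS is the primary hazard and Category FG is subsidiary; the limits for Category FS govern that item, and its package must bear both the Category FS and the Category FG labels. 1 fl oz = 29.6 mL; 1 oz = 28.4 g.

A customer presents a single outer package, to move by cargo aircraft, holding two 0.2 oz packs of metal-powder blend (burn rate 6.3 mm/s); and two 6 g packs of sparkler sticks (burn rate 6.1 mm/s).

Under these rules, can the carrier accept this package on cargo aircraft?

With burn rate 6.3 mm/s (> 2.5 mm/s), the metal-powder blend falls in Category FS.
Burn rate 6.1 mm/s meets the Category FS criterion (Flammable Solid), so the sparkler sticks are Category FS.
Total Category FS: (two 0.2 oz packs = 11.36 g) + (two 6 g packs = 12 g) = 23.36 g.
23.36 g is within the cargo aircraft limit of 25 g for Category FS.

Yes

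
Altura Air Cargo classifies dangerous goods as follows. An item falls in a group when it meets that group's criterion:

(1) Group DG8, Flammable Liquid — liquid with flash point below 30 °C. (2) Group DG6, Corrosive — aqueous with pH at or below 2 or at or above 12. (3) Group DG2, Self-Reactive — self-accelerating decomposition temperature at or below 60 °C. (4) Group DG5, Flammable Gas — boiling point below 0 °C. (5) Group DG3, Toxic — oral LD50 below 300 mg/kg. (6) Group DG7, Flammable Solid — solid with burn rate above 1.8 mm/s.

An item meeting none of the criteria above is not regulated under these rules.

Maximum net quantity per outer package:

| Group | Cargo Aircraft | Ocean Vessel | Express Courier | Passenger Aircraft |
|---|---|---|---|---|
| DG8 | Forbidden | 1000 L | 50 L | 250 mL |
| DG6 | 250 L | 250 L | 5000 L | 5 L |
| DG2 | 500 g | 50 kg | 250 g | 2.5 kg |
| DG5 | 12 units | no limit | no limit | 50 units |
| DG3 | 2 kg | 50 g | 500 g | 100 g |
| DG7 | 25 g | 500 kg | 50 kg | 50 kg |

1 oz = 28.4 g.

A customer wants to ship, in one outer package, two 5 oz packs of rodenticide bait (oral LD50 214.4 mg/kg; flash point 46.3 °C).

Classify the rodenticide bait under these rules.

Group DG3

Oral LD50 214.4 mg/kg meets the Group DG3 criterion (Toxic), so the rodenticide bait is Group DG3.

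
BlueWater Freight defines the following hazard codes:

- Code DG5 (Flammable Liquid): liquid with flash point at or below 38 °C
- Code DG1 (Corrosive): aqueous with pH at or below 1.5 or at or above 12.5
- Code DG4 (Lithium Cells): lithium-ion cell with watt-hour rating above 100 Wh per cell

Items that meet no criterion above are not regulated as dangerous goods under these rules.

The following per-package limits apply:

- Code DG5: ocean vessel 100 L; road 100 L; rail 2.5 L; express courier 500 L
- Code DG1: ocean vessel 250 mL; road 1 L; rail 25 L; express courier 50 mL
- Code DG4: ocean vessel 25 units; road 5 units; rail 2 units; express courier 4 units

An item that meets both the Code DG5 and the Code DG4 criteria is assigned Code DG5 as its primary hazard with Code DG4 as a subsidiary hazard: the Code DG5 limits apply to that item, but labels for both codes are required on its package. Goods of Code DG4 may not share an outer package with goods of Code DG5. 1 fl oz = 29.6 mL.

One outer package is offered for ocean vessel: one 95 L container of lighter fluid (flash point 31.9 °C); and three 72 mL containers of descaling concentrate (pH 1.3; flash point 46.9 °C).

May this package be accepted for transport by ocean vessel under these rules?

With flash point 31.9 °C (≤ 38 °C), the lighter fluid falls in Code DG5.
With pH 1.3 (≤ 1.5), the descaling concentrate falls in Code DG1.
Code DG1 quantity: three 72 mL containers = 216 mL.
216 mL is within the ocean vessel limit of 250 mL for Code DG1.
Code DG5 quantity: 95 L.
95 L is within the ocean vessel limit of 100 L for Code DG5.
The segregation rule (Code DG4 with Code DG5) does not apply to Code DG1 with Code DG5.
Every hazard code is within its ocean vessel limit and no segregation rule is violated.

Yes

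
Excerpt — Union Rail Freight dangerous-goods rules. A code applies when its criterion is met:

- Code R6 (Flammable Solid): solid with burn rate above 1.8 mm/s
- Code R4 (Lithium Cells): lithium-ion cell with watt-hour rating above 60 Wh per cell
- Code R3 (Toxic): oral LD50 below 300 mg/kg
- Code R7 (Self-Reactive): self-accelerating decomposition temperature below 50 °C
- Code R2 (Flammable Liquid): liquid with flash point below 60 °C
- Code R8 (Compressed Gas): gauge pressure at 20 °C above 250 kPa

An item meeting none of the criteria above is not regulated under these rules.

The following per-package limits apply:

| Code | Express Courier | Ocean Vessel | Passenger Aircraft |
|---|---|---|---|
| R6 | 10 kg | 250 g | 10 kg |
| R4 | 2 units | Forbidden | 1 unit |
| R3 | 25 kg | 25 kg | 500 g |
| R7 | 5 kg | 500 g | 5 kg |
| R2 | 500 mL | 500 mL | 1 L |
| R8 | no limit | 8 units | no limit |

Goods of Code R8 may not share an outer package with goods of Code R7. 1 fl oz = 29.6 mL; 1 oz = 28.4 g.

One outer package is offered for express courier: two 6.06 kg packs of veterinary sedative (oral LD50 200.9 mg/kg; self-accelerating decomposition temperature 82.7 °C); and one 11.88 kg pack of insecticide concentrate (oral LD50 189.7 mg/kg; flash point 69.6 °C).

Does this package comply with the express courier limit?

Veterinary sedative: oral LD50 200.9 mg/kg < 300 mg/kg → Code R3 (Toxic).
The insecticide concentrate has oral LD50 189.7 mg/kg, which is < 300 mg/kg, so it is Code R3 (Toxic).
Code R3 net quantity: (two 6.06 kg packs = 12.12 kg) + 11.88 kg = 24 kg.
That is within the Code R3 express courier limit of 25 kg.

Yes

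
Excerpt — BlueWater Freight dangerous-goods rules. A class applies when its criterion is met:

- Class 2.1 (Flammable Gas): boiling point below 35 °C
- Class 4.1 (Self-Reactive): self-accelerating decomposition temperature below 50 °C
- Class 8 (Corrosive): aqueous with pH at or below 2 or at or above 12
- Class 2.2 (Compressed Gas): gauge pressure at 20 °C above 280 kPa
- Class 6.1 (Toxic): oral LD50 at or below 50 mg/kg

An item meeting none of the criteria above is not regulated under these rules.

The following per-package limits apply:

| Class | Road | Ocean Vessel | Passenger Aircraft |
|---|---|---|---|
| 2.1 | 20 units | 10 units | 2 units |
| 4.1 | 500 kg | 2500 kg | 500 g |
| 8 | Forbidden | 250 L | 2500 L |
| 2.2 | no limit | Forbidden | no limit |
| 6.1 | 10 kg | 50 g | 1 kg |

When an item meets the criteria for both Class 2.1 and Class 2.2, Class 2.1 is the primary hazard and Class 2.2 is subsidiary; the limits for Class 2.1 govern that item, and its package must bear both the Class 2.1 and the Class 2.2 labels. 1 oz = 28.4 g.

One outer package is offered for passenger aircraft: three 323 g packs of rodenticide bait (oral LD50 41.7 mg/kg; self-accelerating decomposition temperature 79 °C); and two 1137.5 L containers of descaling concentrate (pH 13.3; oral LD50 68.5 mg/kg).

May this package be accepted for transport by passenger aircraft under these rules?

Yes

Rodenticide bait: oral LD50 41.7 mg/kg ≤ 50 mg/kg → Class 6.1 (Toxic).
pH 13.3 meets the Class 8 criterion (Corrosive), so the descaling concentrate is Class 8.
Class 6.1 quantity: three 323 g packs = 969 g.
969 g ≤ 1 kg (passenger aircraft limit, Class 6.1) — within limit.
Class 8 quantity: two 1137.5 L containers = 2275 L.
2275 L ≤ 2500 L (passenger aircraft limit, Class 8) — within limit.
Every hazard class is within its passenger aircraft limit and no segregation rule is violated.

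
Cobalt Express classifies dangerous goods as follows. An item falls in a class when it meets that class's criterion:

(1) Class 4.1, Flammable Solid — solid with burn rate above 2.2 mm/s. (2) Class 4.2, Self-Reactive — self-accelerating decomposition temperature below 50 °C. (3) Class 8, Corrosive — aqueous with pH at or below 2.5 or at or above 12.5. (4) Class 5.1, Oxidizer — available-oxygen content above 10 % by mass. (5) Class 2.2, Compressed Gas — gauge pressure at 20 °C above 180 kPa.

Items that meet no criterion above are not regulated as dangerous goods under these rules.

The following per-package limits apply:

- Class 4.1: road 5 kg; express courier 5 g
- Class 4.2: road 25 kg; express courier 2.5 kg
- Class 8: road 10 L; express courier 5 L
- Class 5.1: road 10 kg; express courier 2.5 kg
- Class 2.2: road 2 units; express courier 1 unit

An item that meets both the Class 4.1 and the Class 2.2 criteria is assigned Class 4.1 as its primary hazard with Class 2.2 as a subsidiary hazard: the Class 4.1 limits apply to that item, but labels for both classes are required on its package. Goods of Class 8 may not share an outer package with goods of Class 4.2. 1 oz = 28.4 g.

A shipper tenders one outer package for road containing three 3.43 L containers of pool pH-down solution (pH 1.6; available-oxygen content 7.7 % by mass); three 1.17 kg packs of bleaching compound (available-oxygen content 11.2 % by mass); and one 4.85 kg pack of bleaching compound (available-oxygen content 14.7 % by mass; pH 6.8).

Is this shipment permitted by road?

With pH 1.6 (≤ 2.5), the pool pH-down solution falls in Class 8.
The bleaching compound has available-oxygen content 11.2 % by mass, which is > 10 % by mass, so it is Class 5.1 (Oxidizer).
Available-oxygen content 14.7 % by mass meets the Class 5.1 criterion (Oxidizer), so the bleaching compound is Class 5.1.
Class 5.1 net quantity: (three 1.17 kg packs = 3.51 kg) + 4.85 kg = 8.36 kg.
8.36 kg is within the road limit of 10 kg for Class 5.1.
Class 8 quantity: three 3.43 L containers = 10.29 L.
That exceeds the Class 8 road limit of 10 L.
The segregation rule (Class 8 with Class 4.2) does not apply to Class 5.1 with Class 8.

No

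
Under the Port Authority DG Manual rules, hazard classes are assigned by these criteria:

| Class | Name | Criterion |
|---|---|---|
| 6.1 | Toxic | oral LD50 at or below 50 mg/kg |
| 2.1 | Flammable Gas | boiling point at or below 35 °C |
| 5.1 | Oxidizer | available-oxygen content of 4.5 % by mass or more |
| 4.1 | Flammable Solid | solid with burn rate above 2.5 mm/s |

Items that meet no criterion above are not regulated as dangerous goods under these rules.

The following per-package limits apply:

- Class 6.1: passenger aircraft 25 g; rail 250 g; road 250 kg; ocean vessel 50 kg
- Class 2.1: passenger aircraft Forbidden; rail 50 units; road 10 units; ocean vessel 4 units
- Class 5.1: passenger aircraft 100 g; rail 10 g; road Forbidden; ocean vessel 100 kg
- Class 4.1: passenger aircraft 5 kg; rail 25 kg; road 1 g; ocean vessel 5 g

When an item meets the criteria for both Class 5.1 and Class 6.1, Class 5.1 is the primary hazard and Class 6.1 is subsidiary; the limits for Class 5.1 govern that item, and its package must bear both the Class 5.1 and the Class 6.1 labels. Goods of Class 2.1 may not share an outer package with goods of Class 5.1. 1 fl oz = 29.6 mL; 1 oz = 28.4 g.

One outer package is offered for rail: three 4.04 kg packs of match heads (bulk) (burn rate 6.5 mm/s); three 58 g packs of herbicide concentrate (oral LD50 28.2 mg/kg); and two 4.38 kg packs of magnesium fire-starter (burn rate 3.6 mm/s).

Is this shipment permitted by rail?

Yes

With burn rate 6.5 mm/s (> 2.5 mm/s), the match heads (bulk) fall in Class 4.1.
The herbicide concentrate has oral LD50 28.2 mg/kg, which is ≤ 50 mg/kg, so it is Class 6.1 (Toxic).
The magnesium fire-starter has burn rate 3.6 mm/s, which is > 2.5 mm/s, so it is Class 4.1 (Flammable Solid).
Total Class 4.1: (three 4.04 kg packs = 12.12 kg) + (two 4.38 kg packs = 8.76 kg) = 20.88 kg.
20.88 kg is within the rail limit of 25 kg for Class 4.1.
Class 6.1 quantity: three 58 g packs = 174 g.
That is within the Class 6.1 rail limit of 250 g.
The segregation rule (Class 2.1 with Class 5.1) does not apply to Class 4.1 with Class 6.1.
Every hazard class is within its rail limit and no segregation rule is violated.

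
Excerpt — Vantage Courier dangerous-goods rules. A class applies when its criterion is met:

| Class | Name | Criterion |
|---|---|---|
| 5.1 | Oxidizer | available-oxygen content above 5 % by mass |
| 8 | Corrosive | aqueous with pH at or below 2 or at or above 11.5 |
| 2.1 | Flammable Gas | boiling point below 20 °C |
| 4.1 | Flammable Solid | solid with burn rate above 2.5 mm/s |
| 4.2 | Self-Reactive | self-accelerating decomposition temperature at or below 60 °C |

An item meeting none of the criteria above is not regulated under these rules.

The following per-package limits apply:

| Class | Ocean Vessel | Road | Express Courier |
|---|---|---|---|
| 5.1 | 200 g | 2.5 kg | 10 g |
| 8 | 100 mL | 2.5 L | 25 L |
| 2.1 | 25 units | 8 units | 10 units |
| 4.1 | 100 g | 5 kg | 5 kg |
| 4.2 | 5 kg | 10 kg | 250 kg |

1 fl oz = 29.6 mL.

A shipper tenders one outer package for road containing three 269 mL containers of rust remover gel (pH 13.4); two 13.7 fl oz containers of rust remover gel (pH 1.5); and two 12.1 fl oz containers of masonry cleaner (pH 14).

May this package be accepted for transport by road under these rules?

The rust remover gel has pH 13.4, which is ≥ 11.5, so it is Class 8 (Corrosive).
With pH 1.5 (≤ 2), the rust remover gel falls in Class 8.
The masonry cleaner has pH 14, which is ≥ 11.5, so it is Class 8 (Corrosive).
Class 8 net quantity: (three 269 mL containers = 807 mL) + (two 13.7 fl oz containers = 811.04 mL) + (two 12.1 fl oz containers = 716.32 mL) = 2334.36 mL.
2334.36 mL ≤ 2.5 L (road limit, Class 8) — within limit.

Yes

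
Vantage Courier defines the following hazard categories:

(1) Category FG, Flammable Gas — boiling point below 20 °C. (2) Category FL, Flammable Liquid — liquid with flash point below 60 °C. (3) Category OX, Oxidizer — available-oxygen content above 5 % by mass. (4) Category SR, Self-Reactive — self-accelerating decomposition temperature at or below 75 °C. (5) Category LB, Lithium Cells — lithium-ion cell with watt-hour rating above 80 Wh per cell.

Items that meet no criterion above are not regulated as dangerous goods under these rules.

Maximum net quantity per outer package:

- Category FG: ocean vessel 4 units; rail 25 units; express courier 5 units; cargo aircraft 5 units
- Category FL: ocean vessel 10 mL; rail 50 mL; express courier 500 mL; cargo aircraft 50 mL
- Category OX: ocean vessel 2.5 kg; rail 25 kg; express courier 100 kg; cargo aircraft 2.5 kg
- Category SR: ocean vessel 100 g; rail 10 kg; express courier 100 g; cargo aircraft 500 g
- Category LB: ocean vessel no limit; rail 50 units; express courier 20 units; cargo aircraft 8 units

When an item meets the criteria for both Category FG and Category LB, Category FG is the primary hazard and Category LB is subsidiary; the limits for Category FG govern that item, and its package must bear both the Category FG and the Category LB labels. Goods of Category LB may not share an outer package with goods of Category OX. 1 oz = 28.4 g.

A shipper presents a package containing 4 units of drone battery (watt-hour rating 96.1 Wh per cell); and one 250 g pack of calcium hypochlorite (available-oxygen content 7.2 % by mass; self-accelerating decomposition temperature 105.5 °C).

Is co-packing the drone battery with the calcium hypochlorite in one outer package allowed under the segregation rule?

No

The drone battery has watt-hour rating 96.1 Wh per cell, which is > 80 Wh per cell, so it is Category LB (Lithium Cells).
The calcium hypochlorite has available-oxygen content 7.2 % by mass, which is > 5 % by mass, so it is Category OX (Oxidizer).
Category LB and Category OX may not share an outer package.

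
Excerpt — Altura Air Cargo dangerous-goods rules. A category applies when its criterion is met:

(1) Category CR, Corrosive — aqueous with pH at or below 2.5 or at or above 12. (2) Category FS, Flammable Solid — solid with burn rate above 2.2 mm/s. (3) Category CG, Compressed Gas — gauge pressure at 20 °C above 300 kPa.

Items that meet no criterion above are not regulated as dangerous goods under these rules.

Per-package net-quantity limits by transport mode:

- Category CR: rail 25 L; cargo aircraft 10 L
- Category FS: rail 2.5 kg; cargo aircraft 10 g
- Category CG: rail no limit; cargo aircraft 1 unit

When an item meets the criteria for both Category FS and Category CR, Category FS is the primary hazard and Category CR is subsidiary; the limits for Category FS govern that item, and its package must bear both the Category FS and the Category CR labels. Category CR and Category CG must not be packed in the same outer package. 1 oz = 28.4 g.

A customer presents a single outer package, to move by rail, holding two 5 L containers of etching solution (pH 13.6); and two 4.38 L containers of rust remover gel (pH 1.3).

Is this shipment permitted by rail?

Yes

With pH 13.6 (≥ 12), the etching solution falls in Category CR.
pH 1.3 meets the Category CR criterion (Corrosive), so the rust remover gel is Category CR.
Total Category CR: (two 5 L containers = 10 L) + (two 4.38 L containers = 8.76 L) = 18.76 L.
That is within the Category CR rail limit of 25 L.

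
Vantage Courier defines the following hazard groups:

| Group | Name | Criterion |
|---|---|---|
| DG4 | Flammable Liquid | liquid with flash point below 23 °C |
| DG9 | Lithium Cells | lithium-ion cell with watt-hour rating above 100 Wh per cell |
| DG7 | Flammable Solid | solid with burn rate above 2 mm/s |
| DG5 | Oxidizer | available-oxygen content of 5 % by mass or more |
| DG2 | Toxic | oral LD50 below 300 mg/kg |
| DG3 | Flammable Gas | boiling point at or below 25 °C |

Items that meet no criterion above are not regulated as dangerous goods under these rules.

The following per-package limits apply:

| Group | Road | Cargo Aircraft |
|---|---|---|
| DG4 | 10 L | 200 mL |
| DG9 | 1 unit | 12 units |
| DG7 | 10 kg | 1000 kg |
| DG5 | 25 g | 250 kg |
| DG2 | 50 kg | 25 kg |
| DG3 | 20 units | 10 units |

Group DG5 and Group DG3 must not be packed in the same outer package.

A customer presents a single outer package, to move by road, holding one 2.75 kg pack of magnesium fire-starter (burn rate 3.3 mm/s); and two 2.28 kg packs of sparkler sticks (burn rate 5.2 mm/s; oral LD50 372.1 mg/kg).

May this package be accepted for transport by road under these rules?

Yes

Burn rate 3.3 mm/s meets the Group DG7 criterion (Flammable Solid), so the magnesium fire-starter is Group DG7.
Burn rate 5.2 mm/s meets the Group DG7 criterion (Flammable Solid), so the sparkler sticks are Group DG7.
Group DG7 net quantity: 2.75 kg + (two 2.28 kg packs = 4.56 kg) = 7.31 kg.
7.31 kg is within the road limit of 10 kg for Group DG7.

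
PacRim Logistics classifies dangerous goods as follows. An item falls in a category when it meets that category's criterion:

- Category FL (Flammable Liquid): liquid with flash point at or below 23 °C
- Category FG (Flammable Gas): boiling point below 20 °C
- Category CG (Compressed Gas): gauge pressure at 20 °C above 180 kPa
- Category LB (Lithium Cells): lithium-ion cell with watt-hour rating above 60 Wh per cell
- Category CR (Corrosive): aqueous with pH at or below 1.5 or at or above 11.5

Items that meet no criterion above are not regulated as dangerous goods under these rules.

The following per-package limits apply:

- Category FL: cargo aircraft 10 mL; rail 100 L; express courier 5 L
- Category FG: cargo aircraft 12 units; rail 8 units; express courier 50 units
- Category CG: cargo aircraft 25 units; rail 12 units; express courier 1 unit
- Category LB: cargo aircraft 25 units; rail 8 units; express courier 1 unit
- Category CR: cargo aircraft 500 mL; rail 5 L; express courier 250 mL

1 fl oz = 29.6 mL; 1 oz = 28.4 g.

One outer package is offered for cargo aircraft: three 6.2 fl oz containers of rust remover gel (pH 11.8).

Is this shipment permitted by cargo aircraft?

The rust remover gel has pH 11.8, which is ≥ 11.5, so it is Category CR (Corrosive).
Category CR quantity: three 6.2 fl oz containers = 550.56 mL.
550.56 mL > 500 mL (cargo aircraft limit, Category CR) — over the limit.

No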